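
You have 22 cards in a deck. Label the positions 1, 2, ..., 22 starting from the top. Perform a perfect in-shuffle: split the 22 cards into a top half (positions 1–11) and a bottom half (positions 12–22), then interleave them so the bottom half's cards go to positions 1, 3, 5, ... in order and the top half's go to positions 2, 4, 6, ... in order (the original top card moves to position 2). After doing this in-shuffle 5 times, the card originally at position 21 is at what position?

5

Track the card's position through each in-shuffle:
21 → 19 → 15 → 7 → 14 → 5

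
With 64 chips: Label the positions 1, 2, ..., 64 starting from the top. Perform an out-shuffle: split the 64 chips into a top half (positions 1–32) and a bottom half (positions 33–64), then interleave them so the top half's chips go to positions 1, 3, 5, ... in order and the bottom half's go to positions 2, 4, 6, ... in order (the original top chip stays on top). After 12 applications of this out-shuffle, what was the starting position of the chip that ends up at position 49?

Work backwards from position 49, undoing one out-shuffle at a time:
49 ← 25 ← 13 ← 7 ← 4 ← 34 ← 49 ← 25 ← 13 ← 7 ← 4 ← 34 ← 49
So the chip now at position 49 started at position 49.

49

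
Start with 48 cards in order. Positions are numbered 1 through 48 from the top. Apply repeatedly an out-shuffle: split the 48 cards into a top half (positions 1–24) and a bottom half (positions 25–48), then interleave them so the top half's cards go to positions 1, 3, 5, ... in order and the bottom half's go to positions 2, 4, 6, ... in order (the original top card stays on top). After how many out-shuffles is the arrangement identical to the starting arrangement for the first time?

23

The out-shuffle permutes the 48 positions with cycle lengths [1, 1, 23, 23].
Every card is home exactly when every cycle has completed a whole number of laps, i.e. after lcm(1, 23) = 23 out-shuffles.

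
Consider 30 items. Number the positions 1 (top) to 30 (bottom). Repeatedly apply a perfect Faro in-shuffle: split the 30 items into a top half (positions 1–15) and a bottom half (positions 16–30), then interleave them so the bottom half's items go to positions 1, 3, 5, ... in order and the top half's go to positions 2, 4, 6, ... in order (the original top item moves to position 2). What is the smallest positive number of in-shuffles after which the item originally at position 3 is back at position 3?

5

Follow position 3 under repeated in-shuffles:
3 → 6 → 12 → 24 → 17 → 3
It first returns after 5 in-shuffles.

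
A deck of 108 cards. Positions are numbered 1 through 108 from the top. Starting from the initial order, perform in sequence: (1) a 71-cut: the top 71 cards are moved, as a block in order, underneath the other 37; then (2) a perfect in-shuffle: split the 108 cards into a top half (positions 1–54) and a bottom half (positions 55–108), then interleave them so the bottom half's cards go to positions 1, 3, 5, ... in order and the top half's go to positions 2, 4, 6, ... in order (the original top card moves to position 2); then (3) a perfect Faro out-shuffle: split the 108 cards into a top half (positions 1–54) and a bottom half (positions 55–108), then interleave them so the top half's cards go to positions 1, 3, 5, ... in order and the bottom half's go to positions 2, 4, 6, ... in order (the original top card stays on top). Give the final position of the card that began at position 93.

87

Track the card from position 93 forward through each operation:
  after op 1 (cut 71): 93 → 22
  after op 2 (in-shuffle): 22 → 44
  after op 3 (out-shuffle): 44 → 87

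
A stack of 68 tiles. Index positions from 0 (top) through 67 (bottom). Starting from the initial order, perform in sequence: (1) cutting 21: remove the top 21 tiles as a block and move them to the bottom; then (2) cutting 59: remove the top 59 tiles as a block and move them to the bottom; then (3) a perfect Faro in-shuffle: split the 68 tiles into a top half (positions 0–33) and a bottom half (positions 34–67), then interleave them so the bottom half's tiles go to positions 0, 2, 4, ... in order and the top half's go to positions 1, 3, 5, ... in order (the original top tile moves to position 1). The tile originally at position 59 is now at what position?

26

Track the tile from position 59 forward through each operation:
  after op 1 (cut 21): 59 → 38
  after op 2 (cut 59): 38 → 47
  after op 3 (in-shuffle): 47 → 26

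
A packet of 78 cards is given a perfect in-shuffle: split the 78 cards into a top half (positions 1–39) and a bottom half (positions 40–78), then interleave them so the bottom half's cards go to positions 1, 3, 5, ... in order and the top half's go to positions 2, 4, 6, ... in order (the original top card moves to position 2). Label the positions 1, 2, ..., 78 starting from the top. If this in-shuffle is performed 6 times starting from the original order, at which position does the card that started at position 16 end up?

Track the card's position through each in-shuffle:
16 → 32 → 64 → 49 → 19 → 38 → 76

76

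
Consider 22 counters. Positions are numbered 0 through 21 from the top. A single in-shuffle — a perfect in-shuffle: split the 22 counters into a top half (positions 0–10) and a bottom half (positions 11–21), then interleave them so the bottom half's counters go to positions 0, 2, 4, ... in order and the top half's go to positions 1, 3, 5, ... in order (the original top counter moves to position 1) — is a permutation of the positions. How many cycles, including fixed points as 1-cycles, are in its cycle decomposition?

2

Trace each unvisited position around until it returns:
(0 1 3 7 15 8 ... len 11) (4 9 19 16 10 21 ... len 11)
2 cycles in total.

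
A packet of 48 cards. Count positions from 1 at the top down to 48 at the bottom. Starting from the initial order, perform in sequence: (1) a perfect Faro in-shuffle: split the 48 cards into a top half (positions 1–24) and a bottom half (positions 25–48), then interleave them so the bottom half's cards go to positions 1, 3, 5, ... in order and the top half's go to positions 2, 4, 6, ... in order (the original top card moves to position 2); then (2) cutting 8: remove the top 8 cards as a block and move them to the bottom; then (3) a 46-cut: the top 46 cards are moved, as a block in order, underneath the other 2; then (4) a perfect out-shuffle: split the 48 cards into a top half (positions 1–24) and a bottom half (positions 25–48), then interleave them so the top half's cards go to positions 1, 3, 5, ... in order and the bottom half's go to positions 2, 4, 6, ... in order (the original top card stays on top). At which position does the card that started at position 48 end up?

Track the card from position 48 forward through each operation:
  after op 1 (in-shuffle): 48 → 47
  after op 2 (cut 8): 47 → 39
  after op 3 (cut 46): 39 → 41
  after op 4 (out-shuffle): 41 → 34

34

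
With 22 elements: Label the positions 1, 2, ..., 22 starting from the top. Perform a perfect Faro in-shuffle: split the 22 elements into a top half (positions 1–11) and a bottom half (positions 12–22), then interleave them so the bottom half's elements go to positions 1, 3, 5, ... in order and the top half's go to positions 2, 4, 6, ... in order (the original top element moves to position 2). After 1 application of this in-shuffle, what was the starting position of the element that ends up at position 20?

10

Work backwards from position 20, undoing one in-shuffle at a time:
20 ← 10
So the element now at position 20 started at position 10.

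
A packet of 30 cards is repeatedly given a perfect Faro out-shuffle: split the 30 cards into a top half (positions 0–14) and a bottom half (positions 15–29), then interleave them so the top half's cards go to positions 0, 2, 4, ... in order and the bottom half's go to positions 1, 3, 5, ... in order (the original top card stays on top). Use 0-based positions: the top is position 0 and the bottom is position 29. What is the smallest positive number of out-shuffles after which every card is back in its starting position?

28

The out-shuffle permutes the 30 positions with cycle lengths [1, 1, 28].
Every card is home exactly when every cycle has completed a whole number of laps, i.e. after lcm(1, 28) = 28 out-shuffles.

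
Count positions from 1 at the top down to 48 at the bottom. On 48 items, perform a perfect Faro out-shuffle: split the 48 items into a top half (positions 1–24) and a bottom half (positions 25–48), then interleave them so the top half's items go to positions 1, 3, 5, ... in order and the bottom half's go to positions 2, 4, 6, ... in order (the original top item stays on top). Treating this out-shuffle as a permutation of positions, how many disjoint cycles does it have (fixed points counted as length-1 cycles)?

4

Trace each unvisited position around until it returns:
(1) (2 3 5 9 17 33 ... len 23) (6 11 21 41 34 20 ... len 23) (48)
4 cycles in total.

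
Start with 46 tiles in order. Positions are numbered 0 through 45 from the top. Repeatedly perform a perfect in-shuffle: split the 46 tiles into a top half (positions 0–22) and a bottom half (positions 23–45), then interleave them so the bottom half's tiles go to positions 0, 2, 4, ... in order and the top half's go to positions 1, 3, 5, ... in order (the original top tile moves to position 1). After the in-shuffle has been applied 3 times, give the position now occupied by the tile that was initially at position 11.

1

Track the tile's position through each in-shuffle:
11 → 23 → 0 → 1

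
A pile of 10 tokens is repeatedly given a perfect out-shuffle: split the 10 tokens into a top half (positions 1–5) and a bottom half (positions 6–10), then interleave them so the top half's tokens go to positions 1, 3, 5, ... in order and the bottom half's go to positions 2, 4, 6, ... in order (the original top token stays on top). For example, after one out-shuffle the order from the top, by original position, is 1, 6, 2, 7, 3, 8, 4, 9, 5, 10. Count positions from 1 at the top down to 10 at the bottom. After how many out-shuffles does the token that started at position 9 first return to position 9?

Follow position 9 under repeated out-shuffles:
9 → 8 → 6 → 2 → 3 → 5 → 9
It first returns after 6 out-shuffles.

6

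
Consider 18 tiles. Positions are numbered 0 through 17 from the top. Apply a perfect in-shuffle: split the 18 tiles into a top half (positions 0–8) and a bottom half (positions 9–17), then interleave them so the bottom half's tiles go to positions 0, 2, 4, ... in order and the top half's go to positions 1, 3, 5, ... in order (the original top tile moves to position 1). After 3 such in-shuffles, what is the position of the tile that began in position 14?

Track the tile's position through each in-shuffle:
14 → 10 → 2 → 5

5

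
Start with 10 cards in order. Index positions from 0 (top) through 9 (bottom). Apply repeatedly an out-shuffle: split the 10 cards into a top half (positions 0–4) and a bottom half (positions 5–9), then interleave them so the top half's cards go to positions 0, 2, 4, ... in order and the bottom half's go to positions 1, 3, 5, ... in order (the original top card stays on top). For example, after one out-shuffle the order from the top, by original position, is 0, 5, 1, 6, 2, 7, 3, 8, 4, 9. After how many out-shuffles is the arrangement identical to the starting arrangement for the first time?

The out-shuffle permutes the 10 positions with cycle lengths [1, 1, 2, 6].
Every card is home exactly when every cycle has completed a whole number of laps, i.e. after lcm(1, 2, 6) = 6 out-shuffles.

6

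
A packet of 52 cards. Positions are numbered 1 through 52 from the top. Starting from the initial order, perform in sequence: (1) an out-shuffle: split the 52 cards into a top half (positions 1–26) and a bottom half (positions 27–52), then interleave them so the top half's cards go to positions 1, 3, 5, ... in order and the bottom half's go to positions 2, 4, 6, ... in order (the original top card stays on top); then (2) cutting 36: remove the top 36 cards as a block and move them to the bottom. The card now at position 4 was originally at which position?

46

Undo the operations in reverse order, starting from position 4:
  undo op 2 (cut 36): 4 ← 40
  undo op 1 (out-shuffle, from bottom half): 40 ← 46
So the card at position 4 came from original position 46.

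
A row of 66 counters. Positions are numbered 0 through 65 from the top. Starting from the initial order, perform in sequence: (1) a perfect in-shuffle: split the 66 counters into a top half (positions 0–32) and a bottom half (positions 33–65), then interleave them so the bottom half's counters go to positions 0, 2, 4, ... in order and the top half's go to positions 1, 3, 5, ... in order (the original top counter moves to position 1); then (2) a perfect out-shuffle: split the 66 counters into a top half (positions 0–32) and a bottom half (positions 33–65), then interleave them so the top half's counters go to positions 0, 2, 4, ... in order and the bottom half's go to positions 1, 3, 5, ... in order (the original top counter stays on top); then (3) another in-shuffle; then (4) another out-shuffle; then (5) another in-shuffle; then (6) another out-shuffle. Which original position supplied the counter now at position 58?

Undo the operations in reverse order, starting from position 58:
  undo op 6 (out-shuffle, from top half): 58 ← 29
  undo op 5 (in-shuffle, from top half): 29 ← 14
  undo op 4 (out-shuffle, from top half): 14 ← 7
  undo op 3 (in-shuffle, from top half): 7 ← 3
  undo op 2 (out-shuffle, from bottom half): 3 ← 34
  undo op 1 (in-shuffle, from bottom half): 34 ← 50
So the counter at position 58 came from original position 50.

50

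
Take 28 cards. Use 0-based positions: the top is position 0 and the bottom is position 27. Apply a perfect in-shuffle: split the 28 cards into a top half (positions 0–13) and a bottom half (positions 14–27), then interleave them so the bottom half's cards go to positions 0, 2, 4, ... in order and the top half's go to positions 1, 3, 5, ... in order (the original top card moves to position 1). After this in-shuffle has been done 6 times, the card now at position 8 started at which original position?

Work backwards from position 8, undoing one in-shuffle at a time:
8 ← 18 ← 23 ← 11 ← 5 ← 2 ← 15
So the card now at position 8 started at position 15.

15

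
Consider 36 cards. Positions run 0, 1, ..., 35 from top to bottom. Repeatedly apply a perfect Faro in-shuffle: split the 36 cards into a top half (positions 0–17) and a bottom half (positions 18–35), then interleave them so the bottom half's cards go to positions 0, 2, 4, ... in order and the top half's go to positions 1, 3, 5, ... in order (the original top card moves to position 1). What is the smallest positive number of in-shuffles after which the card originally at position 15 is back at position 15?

36

Follow position 15 under repeated in-shuffles:
15 → 31 → 26 → 16 → 33 → 30 → 24 → 12 → ... → 15 (length 36)
It first returns after 36 in-shuffles.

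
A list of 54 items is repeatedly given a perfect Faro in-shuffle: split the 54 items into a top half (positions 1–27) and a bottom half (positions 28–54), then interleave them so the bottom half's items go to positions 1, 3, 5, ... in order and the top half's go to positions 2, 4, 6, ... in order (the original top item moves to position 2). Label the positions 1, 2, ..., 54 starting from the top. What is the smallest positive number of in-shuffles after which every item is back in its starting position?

The in-shuffle permutes the 54 positions with cycle lengths [4, 10, 20, 20].
Every item is home exactly when every cycle has completed a whole number of laps, i.e. after lcm(4, 10, 20) = 20 in-shuffles.

20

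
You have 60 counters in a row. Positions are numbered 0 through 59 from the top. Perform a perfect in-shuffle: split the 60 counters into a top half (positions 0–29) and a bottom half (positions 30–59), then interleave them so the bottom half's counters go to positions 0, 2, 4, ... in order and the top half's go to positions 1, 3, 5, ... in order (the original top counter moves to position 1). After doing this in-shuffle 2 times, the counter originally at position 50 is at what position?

Track the counter's position through each in-shuffle:
50 → 40 → 20

20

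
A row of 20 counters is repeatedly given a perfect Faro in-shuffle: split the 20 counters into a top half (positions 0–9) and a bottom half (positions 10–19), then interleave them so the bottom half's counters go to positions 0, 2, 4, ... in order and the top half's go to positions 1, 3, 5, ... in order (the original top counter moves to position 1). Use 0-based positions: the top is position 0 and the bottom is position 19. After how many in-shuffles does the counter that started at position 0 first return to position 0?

6

Follow position 0 under repeated in-shuffles:
0 → 1 → 3 → 7 → 15 → 10 → 0
It first returns after 6 in-shuffles.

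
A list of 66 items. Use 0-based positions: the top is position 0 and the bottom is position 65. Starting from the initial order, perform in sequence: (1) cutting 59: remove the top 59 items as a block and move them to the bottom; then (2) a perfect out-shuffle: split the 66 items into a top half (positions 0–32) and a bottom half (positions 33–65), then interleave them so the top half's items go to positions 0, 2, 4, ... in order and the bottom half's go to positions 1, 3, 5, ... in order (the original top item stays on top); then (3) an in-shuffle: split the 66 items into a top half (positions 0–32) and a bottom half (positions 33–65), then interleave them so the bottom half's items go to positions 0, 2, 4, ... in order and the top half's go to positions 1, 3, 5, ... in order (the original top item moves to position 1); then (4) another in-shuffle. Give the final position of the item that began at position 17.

Track the item from position 17 forward through each operation:
  after op 1 (cut 59): 17 → 24
  after op 2 (out-shuffle): 24 → 48
  after op 3 (in-shuffle): 48 → 30
  after op 4 (in-shuffle): 30 → 61

61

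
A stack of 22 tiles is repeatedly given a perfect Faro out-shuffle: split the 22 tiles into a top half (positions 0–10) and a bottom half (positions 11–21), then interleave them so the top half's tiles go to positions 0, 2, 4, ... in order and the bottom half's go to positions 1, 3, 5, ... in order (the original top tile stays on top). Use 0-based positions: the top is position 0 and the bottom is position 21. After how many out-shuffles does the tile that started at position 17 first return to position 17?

6

Follow position 17 under repeated out-shuffles:
17 → 13 → 5 → 10 → 20 → 19 → 17
It first returns after 6 out-shuffles.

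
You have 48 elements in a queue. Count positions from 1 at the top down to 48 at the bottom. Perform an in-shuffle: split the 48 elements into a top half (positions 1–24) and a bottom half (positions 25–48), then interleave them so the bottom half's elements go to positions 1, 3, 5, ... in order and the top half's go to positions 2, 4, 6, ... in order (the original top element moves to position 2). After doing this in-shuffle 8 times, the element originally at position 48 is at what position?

38

Track the element's position through each in-shuffle:
48 → 47 → 45 → 41 → 33 → 17 → 34 → 19 → 38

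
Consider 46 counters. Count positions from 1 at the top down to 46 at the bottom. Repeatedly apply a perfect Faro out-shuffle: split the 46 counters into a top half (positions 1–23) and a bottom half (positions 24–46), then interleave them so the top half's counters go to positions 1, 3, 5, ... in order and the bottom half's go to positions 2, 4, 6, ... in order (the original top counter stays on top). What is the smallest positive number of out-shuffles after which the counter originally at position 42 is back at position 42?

12

Follow position 42 under repeated out-shuffles:
42 → 38 → 30 → 14 → 27 → 8 → 15 → 29 → 12 → 23 → 45 → 44 → 42
It first returns after 12 out-shuffles.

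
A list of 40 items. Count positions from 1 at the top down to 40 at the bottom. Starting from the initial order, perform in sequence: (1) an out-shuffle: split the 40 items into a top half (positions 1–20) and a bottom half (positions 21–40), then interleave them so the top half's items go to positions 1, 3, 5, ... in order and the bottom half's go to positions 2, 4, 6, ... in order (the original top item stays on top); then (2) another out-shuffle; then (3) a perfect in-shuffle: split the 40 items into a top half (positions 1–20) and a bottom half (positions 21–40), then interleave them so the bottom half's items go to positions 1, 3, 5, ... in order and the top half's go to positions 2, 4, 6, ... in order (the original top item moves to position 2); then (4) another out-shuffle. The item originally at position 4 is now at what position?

12

Track the item from position 4 forward through each operation:
  after op 1 (out-shuffle): 4 → 7
  after op 2 (out-shuffle): 7 → 13
  after op 3 (in-shuffle): 13 → 26
  after op 4 (out-shuffle): 26 → 12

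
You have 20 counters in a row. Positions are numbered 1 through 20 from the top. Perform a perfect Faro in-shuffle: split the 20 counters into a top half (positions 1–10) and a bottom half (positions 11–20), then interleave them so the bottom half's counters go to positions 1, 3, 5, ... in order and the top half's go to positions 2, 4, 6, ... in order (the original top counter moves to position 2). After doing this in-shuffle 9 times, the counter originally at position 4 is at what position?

Track the counter's position through each in-shuffle:
4 → 8 → 16 → 11 → 1 → 2 → 4 → 8 → 16 → 11

11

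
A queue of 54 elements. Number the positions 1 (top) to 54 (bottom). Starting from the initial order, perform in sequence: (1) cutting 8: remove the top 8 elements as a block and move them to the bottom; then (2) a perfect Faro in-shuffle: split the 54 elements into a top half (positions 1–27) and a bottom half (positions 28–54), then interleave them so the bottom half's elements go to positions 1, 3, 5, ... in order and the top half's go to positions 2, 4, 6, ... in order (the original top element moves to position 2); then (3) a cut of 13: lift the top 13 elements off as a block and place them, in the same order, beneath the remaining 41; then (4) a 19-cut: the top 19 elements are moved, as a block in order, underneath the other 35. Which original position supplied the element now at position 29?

39

Undo the operations in reverse order, starting from position 29:
  undo op 4 (cut 19): 29 ← 48
  undo op 3 (cut 13): 48 ← 7
  undo op 2 (in-shuffle, from bottom half): 7 ← 31
  undo op 1 (cut 8): 31 ← 39
So the element at position 29 came from original position 39.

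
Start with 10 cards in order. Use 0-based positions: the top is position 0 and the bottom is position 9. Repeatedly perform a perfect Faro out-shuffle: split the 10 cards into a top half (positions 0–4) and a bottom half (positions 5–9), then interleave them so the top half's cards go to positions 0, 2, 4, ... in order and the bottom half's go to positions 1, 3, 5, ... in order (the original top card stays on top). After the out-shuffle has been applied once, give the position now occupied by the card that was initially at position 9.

Position 9 is a fixed point of every out-shuffle, so the card never moves.

9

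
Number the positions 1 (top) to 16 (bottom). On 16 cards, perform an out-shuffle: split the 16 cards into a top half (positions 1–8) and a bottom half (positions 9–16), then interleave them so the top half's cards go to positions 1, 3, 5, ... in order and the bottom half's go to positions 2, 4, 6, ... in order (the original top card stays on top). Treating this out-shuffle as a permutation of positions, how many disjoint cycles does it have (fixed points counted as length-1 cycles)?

6

Trace each unvisited position around until it returns:
(1) (2 3 5 9) (4 7 13 10) (6 11) (8 15 14 12) (16)
6 cycles in total.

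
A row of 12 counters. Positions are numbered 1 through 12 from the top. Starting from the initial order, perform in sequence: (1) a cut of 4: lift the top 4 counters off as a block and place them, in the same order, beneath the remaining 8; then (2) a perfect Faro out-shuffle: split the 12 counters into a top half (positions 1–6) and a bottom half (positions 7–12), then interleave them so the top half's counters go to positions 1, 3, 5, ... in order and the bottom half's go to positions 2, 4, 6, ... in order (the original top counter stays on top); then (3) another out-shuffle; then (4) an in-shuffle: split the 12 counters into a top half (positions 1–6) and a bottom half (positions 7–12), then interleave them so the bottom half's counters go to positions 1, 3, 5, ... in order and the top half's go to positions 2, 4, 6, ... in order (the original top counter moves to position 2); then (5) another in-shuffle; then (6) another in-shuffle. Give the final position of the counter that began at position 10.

Track the counter from position 10 forward through each operation:
  after op 1 (cut 4): 10 → 6
  after op 2 (out-shuffle): 6 → 11
  after op 3 (out-shuffle): 11 → 10
  after op 4 (in-shuffle): 10 → 7
  after op 5 (in-shuffle): 7 → 1
  after op 6 (in-shuffle): 1 → 2

2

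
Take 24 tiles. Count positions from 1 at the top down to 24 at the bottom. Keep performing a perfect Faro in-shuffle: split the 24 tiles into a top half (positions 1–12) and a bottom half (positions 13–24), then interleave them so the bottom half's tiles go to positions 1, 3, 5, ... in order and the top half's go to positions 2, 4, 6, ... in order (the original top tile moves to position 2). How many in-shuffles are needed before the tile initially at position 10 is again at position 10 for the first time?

Follow position 10 under repeated in-shuffles:
10 → 20 → 15 → 5 → 10
It first returns after 4 in-shuffles.

4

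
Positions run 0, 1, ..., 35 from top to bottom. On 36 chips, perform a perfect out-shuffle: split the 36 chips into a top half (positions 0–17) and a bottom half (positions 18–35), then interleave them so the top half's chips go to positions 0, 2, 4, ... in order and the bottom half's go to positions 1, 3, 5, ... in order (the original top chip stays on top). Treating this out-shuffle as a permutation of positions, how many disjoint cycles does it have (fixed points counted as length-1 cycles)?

7

Trace each unvisited position around until it returns:
(0) (1 2 4 8 16 32 ... len 12) (3 6 12 24 13 26 ... len 12) (5 10 20) (7 14 28 21) (15 30 25) (35)
7 cycles in total.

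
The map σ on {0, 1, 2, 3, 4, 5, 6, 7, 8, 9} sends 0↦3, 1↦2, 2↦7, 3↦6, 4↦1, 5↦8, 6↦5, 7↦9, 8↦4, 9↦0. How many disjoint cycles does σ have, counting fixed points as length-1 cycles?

Cycle decomposition: (0 3 6 5 8 4 1 2 7 9).
1 cycle.

1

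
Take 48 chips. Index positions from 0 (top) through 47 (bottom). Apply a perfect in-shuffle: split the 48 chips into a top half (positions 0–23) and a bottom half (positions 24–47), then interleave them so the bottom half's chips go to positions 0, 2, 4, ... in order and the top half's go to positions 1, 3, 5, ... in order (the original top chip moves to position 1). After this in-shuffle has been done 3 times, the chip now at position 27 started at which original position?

27

Work backwards from position 27, undoing one in-shuffle at a time:
27 ← 13 ← 6 ← 27
So the chip now at position 27 started at position 27.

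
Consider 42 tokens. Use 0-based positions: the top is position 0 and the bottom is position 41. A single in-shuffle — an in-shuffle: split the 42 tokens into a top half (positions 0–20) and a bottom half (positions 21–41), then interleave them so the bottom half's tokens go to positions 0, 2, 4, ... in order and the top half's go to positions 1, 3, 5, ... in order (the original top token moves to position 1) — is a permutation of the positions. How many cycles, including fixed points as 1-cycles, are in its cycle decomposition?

3

Trace each unvisited position around until it returns:
(0 1 3 7 15 31 ... len 14) (2 5 11 23 4 9 ... len 14) (6 13 27 12 25 8 ... len 14)
3 cycles in total.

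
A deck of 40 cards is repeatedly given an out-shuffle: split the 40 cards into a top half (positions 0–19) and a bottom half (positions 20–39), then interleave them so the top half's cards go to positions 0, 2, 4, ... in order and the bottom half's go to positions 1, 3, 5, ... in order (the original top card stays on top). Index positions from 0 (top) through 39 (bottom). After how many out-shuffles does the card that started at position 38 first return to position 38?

12

Follow position 38 under repeated out-shuffles:
38 → 37 → 35 → 31 → 23 → 7 → 14 → 28 → 17 → 34 → 29 → 19 → 38
It first returns after 12 out-shuffles.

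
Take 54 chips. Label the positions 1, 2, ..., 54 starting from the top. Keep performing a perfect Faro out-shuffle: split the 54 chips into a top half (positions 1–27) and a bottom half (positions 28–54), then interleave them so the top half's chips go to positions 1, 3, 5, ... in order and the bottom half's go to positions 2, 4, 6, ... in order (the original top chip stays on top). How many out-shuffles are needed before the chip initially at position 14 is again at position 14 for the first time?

Follow position 14 under repeated out-shuffles:
14 → 27 → 53 → 52 → 50 → 46 → 38 → 22 → ... → 14 (length 52)
It first returns after 52 out-shuffles.

52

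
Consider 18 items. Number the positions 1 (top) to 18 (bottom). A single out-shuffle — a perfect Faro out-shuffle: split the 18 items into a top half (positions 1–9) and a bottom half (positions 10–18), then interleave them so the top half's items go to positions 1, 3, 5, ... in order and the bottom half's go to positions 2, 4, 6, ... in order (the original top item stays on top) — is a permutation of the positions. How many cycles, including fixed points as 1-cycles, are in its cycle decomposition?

Trace each unvisited position around until it returns:
(1) (2 3 5 9 17 16 14 10) (4 7 13 8 15 12 6 11) (18)
4 cycles in total.

4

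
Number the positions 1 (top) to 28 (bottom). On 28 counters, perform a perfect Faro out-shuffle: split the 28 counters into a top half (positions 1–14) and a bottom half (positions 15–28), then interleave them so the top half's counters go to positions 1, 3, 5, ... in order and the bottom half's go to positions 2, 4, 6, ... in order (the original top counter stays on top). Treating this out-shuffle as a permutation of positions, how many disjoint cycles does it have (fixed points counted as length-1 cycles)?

5

Trace each unvisited position around until it returns:
(1) (2 3 5 9 17 6 ... len 18) (4 7 13 25 22 16) (10 19) (28)
5 cycles in total.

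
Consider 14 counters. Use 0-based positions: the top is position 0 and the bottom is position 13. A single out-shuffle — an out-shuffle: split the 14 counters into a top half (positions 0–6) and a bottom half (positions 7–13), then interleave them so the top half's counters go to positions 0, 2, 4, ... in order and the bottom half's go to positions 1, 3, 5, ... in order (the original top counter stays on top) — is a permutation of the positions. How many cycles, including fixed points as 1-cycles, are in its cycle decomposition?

Trace each unvisited position around until it returns:
(0) (1 2 4 8 3 6 ... len 12) (13)
3 cycles in total.

3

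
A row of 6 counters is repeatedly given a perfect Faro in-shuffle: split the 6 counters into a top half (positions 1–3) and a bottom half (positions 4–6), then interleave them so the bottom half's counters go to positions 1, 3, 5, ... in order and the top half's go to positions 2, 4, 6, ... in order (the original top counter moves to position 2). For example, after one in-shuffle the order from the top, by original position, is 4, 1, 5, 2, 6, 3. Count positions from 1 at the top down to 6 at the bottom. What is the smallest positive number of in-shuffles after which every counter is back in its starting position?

The in-shuffle permutes the 6 positions with cycle lengths [3, 3].
Every counter is home exactly when every cycle has completed a whole number of laps, i.e. after lcm(3) = 3 in-shuffles.

3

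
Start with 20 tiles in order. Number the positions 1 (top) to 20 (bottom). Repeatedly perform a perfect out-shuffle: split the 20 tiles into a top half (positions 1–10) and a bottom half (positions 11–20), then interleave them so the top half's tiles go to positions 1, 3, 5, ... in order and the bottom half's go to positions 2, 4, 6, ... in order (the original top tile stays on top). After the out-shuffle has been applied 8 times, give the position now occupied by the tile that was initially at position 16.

Track the tile's position through each out-shuffle:
16 → 12 → 4 → 7 → 13 → 6 → 11 → 2 → 3

3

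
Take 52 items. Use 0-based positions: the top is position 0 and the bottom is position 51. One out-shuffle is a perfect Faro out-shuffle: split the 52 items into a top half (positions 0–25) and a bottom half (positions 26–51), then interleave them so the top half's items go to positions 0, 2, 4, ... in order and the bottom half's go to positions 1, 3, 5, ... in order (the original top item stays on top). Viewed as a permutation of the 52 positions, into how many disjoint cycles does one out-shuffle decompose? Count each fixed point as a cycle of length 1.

9

Trace each unvisited position around until it returns:
(0) (1 2 4 8 16 32 13 26) (3 6 12 24 48 45 39 27) (5 10 20 40 29 7 14 28) (9 18 36 21 42 33 15 30) (11 22 44 37 23 46 41 31) (17 34) (19 38 25 50 49 47 43 35) ... plus 1 more
9 cycles in total.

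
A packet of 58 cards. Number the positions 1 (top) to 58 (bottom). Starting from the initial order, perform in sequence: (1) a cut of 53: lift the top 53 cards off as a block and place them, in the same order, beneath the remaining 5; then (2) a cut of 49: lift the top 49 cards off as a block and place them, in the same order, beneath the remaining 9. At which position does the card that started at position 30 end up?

44

Track the card from position 30 forward through each operation:
  after op 1 (cut 53): 30 → 35
  after op 2 (cut 49): 35 → 44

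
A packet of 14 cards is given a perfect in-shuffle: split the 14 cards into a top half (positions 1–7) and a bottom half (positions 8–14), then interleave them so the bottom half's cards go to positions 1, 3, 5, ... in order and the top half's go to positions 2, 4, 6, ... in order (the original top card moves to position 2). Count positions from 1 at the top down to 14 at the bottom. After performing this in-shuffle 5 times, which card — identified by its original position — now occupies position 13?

Work backwards from position 13, undoing one in-shuffle at a time:
13 ← 14 ← 7 ← 11 ← 13 ← 14
So the card now at position 13 started at position 14.

14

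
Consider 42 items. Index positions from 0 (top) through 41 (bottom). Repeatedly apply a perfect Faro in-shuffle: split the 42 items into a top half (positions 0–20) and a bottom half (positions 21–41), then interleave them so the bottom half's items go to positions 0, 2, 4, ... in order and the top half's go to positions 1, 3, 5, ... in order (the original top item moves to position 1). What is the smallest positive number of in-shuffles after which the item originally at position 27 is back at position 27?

14

Follow position 27 under repeated in-shuffles:
27 → 12 → 25 → 8 → 17 → 35 → 28 → 14 → 29 → 16 → 33 → 24 → 6 → 13 → 27
It first returns after 14 in-shuffles.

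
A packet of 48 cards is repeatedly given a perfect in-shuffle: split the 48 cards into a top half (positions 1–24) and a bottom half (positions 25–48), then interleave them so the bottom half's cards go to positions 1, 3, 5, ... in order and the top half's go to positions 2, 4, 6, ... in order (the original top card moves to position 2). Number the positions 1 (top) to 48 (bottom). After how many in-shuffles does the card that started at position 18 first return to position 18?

21

Follow position 18 under repeated in-shuffles:
18 → 36 → 23 → 46 → 43 → 37 → 25 → 1 → ... → 18 (length 21)
It first returns after 21 in-shuffles.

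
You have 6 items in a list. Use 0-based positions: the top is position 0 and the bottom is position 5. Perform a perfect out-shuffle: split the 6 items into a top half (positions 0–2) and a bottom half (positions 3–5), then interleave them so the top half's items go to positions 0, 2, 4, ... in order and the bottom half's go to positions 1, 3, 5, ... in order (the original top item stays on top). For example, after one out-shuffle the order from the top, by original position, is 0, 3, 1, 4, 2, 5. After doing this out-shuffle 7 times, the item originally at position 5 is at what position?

5

Position 5 is a fixed point of every out-shuffle, so the item never moves.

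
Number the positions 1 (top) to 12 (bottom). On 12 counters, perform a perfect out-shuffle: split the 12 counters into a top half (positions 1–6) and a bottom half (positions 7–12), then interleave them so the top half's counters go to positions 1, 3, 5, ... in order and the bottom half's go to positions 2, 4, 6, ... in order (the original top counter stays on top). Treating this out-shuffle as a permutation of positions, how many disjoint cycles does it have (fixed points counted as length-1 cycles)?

3

Trace each unvisited position around until it returns:
(1) (2 3 5 9 6 11 10 8 4 7) (12)
3 cycles in total.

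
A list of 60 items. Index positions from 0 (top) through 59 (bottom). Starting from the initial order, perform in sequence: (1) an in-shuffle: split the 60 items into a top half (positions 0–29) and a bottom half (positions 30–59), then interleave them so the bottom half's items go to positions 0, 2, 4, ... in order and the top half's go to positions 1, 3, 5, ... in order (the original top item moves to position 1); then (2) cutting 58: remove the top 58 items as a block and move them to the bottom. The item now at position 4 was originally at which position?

31

Undo the operations in reverse order, starting from position 4:
  undo op 2 (cut 58): 4 ← 2
  undo op 1 (in-shuffle, from bottom half): 2 ← 31
So the item at position 4 came from original position 31.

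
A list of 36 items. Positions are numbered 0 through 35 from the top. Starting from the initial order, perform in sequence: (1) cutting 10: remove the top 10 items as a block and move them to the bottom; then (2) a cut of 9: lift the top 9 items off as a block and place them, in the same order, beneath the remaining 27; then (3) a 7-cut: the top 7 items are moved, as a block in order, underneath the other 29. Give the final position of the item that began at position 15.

Track the item from position 15 forward through each operation:
  after op 1 (cut 10): 15 → 5
  after op 2 (cut 9): 5 → 32
  after op 3 (cut 7): 32 → 25

25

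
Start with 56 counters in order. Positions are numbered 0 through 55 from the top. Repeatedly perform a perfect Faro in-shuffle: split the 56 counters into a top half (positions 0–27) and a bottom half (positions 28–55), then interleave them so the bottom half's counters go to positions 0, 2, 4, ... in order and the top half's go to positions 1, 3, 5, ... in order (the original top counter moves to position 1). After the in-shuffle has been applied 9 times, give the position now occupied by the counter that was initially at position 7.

48

Track the counter's position through each in-shuffle:
7 → 15 → 31 → 6 → 13 → 27 → 55 → 54 → 52 → 48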